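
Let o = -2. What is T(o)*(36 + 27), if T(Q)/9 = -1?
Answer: -567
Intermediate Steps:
T(Q) = -9 (T(Q) = 9*(-1) = -9)
T(o)*(36 + 27) = -9*(36 + 27) = -9*63 = -567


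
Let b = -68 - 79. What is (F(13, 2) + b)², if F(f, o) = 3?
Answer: 20736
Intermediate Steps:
b = -147
(F(13, 2) + b)² = (3 - 147)² = (-144)² = 20736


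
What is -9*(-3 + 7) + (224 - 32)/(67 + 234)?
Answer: -10644/301 ≈ -35.362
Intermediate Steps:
-9*(-3 + 7) + (224 - 32)/(67 + 234) = -9*4 + 192/301 = -36 + 192*(1/301) = -36 + 192/301 = -10644/301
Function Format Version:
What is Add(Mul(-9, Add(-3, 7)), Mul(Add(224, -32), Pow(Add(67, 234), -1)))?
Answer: Rational(-10644, 301) ≈ -35.362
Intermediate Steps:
Add(Mul(-9, Add(-3, 7)), Mul(Add(224, -32), Pow(Add(67, 234), -1))) = Add(Mul(-9, 4), Mul(192, Pow(301, -1))) = Add(-36, Mul(192, Rational(1, 301))) = Add(-36, Rational(192, 301)) = Rational(-10644, 301)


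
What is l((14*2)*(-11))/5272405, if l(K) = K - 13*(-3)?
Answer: -269/5272405 ≈ -5.1020e-5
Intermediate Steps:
l(K) = 39 + K (l(K) = K + 39 = 39 + K)
l((14*2)*(-11))/5272405 = (39 + (14*2)*(-11))/5272405 = (39 + 28*(-11))*(1/5272405) = (39 - 308)*(1/5272405) = -269*1/5272405 = -269/5272405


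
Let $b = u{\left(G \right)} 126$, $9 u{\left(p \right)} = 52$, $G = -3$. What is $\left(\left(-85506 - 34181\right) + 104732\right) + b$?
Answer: $-14227$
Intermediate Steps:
$u{\left(p \right)} = \frac{52}{9}$ ($u{\left(p \right)} = \frac{1}{9} \cdot 52 = \frac{52}{9}$)
$b = 728$ ($b = \frac{52}{9} \cdot 126 = 728$)
$\left(\left(-85506 - 34181\right) + 104732\right) + b = \left(\left(-85506 - 34181\right) + 104732\right) + 728 = \left(-119687 + 104732\right) + 728 = -14955 + 728 = -14227$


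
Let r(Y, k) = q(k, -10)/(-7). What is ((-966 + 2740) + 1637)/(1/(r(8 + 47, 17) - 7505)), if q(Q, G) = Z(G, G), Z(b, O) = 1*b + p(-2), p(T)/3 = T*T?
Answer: -179203707/7 ≈ -2.5601e+7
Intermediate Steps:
p(T) = 3*T² (p(T) = 3*(T*T) = 3*T²)
Z(b, O) = 12 + b (Z(b, O) = 1*b + 3*(-2)² = b + 3*4 = b + 12 = 12 + b)
q(Q, G) = 12 + G
r(Y, k) = -2/7 (r(Y, k) = (12 - 10)/(-7) = 2*(-⅐) = -2/7)
((-966 + 2740) + 1637)/(1/(r(8 + 47, 17) - 7505)) = ((-966 + 2740) + 1637)/(1/(-2/7 - 7505)) = (1774 + 1637)/(1/(-52537/7)) = 3411/(-7/52537) = 3411*(-52537/7) = -179203707/7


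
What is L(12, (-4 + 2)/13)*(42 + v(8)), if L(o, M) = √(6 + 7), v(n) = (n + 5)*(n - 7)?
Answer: 55*√13 ≈ 198.31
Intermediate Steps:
v(n) = (-7 + n)*(5 + n) (v(n) = (5 + n)*(-7 + n) = (-7 + n)*(5 + n))
L(o, M) = √13
L(12, (-4 + 2)/13)*(42 + v(8)) = √13*(42 + (-35 + 8² - 2*8)) = √13*(42 + (-35 + 64 - 16)) = √13*(42 + 13) = √13*55 = 55*√13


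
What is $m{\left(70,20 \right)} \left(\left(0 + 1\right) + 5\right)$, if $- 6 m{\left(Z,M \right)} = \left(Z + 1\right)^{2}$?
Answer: $-5041$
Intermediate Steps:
$m{\left(Z,M \right)} = - \frac{\left(1 + Z\right)^{2}}{6}$ ($m{\left(Z,M \right)} = - \frac{\left(Z + 1\right)^{2}}{6} = - \frac{\left(1 + Z\right)^{2}}{6}$)
$m{\left(70,20 \right)} \left(\left(0 + 1\right) + 5\right) = - \frac{\left(1 + 70\right)^{2}}{6} \left(\left(0 + 1\right) + 5\right) = - \frac{71^{2}}{6} \left(1 + 5\right) = \left(- \frac{1}{6}\right) 5041 \cdot 6 = \left(- \frac{5041}{6}\right) 6 = -5041$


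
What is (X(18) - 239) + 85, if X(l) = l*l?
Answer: 170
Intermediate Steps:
X(l) = l²
(X(18) - 239) + 85 = (18² - 239) + 85 = (324 - 239) + 85 = 85 + 85 = 170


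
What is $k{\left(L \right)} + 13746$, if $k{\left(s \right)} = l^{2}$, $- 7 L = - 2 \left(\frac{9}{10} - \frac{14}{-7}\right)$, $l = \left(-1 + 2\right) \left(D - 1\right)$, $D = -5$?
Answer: $13782$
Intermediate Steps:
$l = -6$ ($l = \left(-1 + 2\right) \left(-5 - 1\right) = 1 \left(-6\right) = -6$)
$L = \frac{29}{35}$ ($L = - \frac{\left(-2\right) \left(\frac{9}{10} - \frac{14}{-7}\right)}{7} = - \frac{\left(-2\right) \left(9 \cdot \frac{1}{10} - -2\right)}{7} = - \frac{\left(-2\right) \left(\frac{9}{10} + 2\right)}{7} = - \frac{\left(-2\right) \frac{29}{10}}{7} = \left(- \frac{1}{7}\right) \left(- \frac{29}{5}\right) = \frac{29}{35} \approx 0.82857$)
$k{\left(s \right)} = 36$ ($k{\left(s \right)} = \left(-6\right)^{2} = 36$)
$k{\left(L \right)} + 13746 = 36 + 13746 = 13782$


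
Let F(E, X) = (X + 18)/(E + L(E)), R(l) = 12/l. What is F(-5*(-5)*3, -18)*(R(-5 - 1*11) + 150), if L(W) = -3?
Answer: 0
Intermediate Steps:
F(E, X) = (18 + X)/(-3 + E) (F(E, X) = (X + 18)/(E - 3) = (18 + X)/(-3 + E))
F(-5*(-5)*3, -18)*(R(-5 - 1*11) + 150) = ((18 - 18)/(-3 - 5*(-5)*3))*(12/(-5 - 1*11) + 150) = (0/(-3 + 25*3))*(12/(-5 - 11) + 150) = (0/(-3 + 75))*(12/(-16) + 150) = (0/72)*(12*(-1/16) + 150) = ((1/72)*0)*(-¾ + 150) = 0*(597/4) = 0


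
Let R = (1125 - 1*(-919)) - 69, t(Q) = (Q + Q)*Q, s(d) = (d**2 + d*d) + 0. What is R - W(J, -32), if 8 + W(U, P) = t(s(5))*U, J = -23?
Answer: 116983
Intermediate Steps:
s(d) = 2*d**2 (s(d) = (d**2 + d**2) + 0 = 2*d**2 + 0 = 2*d**2)
t(Q) = 2*Q**2 (t(Q) = (2*Q)*Q = 2*Q**2)
W(U, P) = -8 + 5000*U (W(U, P) = -8 + (2*(2*5**2)**2)*U = -8 + (2*(2*25)**2)*U = -8 + (2*50**2)*U = -8 + (2*2500)*U = -8 + 5000*U)
R = 1975 (R = (1125 + 919) - 69 = 2044 - 69 = 1975)
R - W(J, -32) = 1975 - (-8 + 5000*(-23)) = 1975 - (-8 - 115000) = 1975 - 1*(-115008) = 1975 + 115008 = 116983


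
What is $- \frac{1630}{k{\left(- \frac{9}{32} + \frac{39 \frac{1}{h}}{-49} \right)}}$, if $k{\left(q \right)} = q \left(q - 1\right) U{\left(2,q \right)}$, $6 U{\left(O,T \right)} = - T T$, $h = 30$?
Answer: $\frac{36949035437260800000}{144053204296241} \approx 2.565 \cdot 10^{5}$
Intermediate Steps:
$U{\left(O,T \right)} = - \frac{T^{2}}{6}$ ($U{\left(O,T \right)} = \frac{\left(-1\right) T T}{6} = \frac{\left(-1\right) T^{2}}{6} = - \frac{T^{2}}{6}$)
$k{\left(q \right)} = - \frac{q^{3} \left(-1 + q\right)}{6}$ ($k{\left(q \right)} = q \left(q - 1\right) \left(- \frac{q^{2}}{6}\right) = q \left(-1 + q\right) \left(- \frac{q^{2}}{6}\right) = - \frac{q^{3} \left(-1 + q\right)}{6}$)
$- \frac{1630}{k{\left(- \frac{9}{32} + \frac{39 \frac{1}{h}}{-49} \right)}} = - \frac{1630}{\frac{1}{6} \left(- \frac{9}{32} + \frac{39 \cdot \frac{1}{30}}{-49}\right)^{3} \left(1 - \left(- \frac{9}{32} + \frac{39 \cdot \frac{1}{30}}{-49}\right)\right)} = - \frac{1630}{\frac{1}{6} \left(\left(-9\right) \frac{1}{32} + 39 \cdot \frac{1}{30} \left(- \frac{1}{49}\right)\right)^{3} \left(1 - \left(\left(-9\right) \frac{1}{32} + 39 \cdot \frac{1}{30} \left(- \frac{1}{49}\right)\right)\right)} = - \frac{1630}{\frac{1}{6} \left(- \frac{9}{32} + \frac{13}{10} \left(- \frac{1}{49}\right)\right)^{3} \left(1 - \left(- \frac{9}{32} + \frac{13}{10} \left(- \frac{1}{49}\right)\right)\right)} = - \frac{1630}{\frac{1}{6} \left(- \frac{9}{32} - \frac{13}{490}\right)^{3} \left(1 - \left(- \frac{9}{32} - \frac{13}{490}\right)\right)} = - \frac{1630}{\frac{1}{6} \left(- \frac{2413}{7840}\right)^{3} \left(1 - - \frac{2413}{7840}\right)} = - \frac{1630}{\frac{1}{6} \left(- \frac{14049858997}{481890304000}\right) \left(1 + \frac{2413}{7840}\right)} = - \frac{1630}{\frac{1}{6} \left(- \frac{14049858997}{481890304000}\right) \frac{10253}{7840}} = - \frac{1630}{- \frac{144053204296241}{22668119900160000}} = \left(-1630\right) \left(- \frac{22668119900160000}{144053204296241}\right) = \frac{36949035437260800000}{144053204296241}$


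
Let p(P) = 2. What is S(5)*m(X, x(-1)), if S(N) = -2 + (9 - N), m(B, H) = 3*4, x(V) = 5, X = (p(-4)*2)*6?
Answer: 24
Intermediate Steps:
X = 24 (X = (2*2)*6 = 4*6 = 24)
m(B, H) = 12
S(N) = 7 - N
S(5)*m(X, x(-1)) = (7 - 1*5)*12 = (7 - 5)*12 = 2*12 = 24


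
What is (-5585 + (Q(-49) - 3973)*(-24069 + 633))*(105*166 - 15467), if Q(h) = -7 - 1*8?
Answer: 183456450229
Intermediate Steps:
Q(h) = -15 (Q(h) = -7 - 8 = -15)
(-5585 + (Q(-49) - 3973)*(-24069 + 633))*(105*166 - 15467) = (-5585 + (-15 - 3973)*(-24069 + 633))*(105*166 - 15467) = (-5585 - 3988*(-23436))*(17430 - 15467) = (-5585 + 93462768)*1963 = 93457183*1963 = 183456450229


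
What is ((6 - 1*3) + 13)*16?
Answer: 256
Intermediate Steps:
((6 - 1*3) + 13)*16 = ((6 - 3) + 13)*16 = (3 + 13)*16 = 16*16 = 256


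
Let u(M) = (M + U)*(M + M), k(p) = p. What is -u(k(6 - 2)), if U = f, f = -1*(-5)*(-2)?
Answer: 48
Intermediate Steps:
f = -10 (f = 5*(-2) = -10)
U = -10
u(M) = 2*M*(-10 + M) (u(M) = (M - 10)*(M + M) = (-10 + M)*(2*M) = 2*M*(-10 + M))
-u(k(6 - 2)) = -2*(6 - 2)*(-10 + (6 - 2)) = -2*4*(-10 + 4) = -2*4*(-6) = -1*(-48) = 48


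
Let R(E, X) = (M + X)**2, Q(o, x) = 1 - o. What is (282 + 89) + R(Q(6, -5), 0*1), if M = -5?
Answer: 396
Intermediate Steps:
R(E, X) = (-5 + X)**2
(282 + 89) + R(Q(6, -5), 0*1) = (282 + 89) + (-5 + 0*1)**2 = 371 + (-5 + 0)**2 = 371 + (-5)**2 = 371 + 25 = 396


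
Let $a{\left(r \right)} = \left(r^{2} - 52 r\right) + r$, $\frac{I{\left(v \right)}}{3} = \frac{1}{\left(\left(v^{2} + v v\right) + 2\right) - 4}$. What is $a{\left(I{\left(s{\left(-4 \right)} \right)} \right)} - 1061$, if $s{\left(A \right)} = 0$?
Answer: $- \frac{3929}{4} \approx -982.25$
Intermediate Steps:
$I{\left(v \right)} = \frac{3}{-2 + 2 v^{2}}$ ($I{\left(v \right)} = \frac{3}{\left(\left(v^{2} + v v\right) + 2\right) - 4} = \frac{3}{\left(\left(v^{2} + v^{2}\right) + 2\right) - 4} = \frac{3}{\left(2 v^{2} + 2\right) - 4} = \frac{3}{\left(2 + 2 v^{2}\right) - 4} = \frac{3}{-2 + 2 v^{2}}$)
$a{\left(r \right)} = r^{2} - 51 r$
$a{\left(I{\left(s{\left(-4 \right)} \right)} \right)} - 1061 = \frac{3}{2 \left(-1 + 0^{2}\right)} \left(-51 + \frac{3}{2 \left(-1 + 0^{2}\right)}\right) - 1061 = \frac{3}{2 \left(-1 + 0\right)} \left(-51 + \frac{3}{2 \left(-1 + 0\right)}\right) - 1061 = \frac{3}{2 \left(-1\right)} \left(-51 + \frac{3}{2 \left(-1\right)}\right) - 1061 = \frac{3}{2} \left(-1\right) \left(-51 + \frac{3}{2} \left(-1\right)\right) - 1061 = - \frac{3 \left(-51 - \frac{3}{2}\right)}{2} - 1061 = \left(- \frac{3}{2}\right) \left(- \frac{105}{2}\right) - 1061 = \frac{315}{4} - 1061 = - \frac{3929}{4}$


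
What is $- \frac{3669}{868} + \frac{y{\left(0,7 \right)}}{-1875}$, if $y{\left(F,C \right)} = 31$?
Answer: $- \frac{6906283}{1627500} \approx -4.2435$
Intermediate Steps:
$- \frac{3669}{868} + \frac{y{\left(0,7 \right)}}{-1875} = - \frac{3669}{868} + \frac{31}{-1875} = \left(-3669\right) \frac{1}{868} + 31 \left(- \frac{1}{1875}\right) = - \frac{3669}{868} - \frac{31}{1875} = - \frac{6906283}{1627500}$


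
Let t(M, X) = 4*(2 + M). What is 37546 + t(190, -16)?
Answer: 38314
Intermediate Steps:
t(M, X) = 8 + 4*M
37546 + t(190, -16) = 37546 + (8 + 4*190) = 37546 + (8 + 760) = 37546 + 768 = 38314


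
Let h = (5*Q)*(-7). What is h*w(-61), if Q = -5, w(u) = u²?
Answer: 651175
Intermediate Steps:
h = 175 (h = (5*(-5))*(-7) = -25*(-7) = 175)
h*w(-61) = 175*(-61)² = 175*3721 = 651175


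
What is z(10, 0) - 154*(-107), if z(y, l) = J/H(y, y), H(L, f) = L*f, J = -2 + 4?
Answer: 823901/50 ≈ 16478.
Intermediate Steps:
J = 2
z(y, l) = 2/y² (z(y, l) = 2/((y*y)) = 2/(y²) = 2/y²)
z(10, 0) - 154*(-107) = 2/10² - 154*(-107) = 2*(1/100) + 16478 = 1/50 + 16478 = 823901/50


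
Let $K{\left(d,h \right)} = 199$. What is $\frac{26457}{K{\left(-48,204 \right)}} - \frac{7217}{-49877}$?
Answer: $\frac{1321031972}{9925523} \approx 133.09$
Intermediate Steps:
$\frac{26457}{K{\left(-48,204 \right)}} - \frac{7217}{-49877} = \frac{26457}{199} - \frac{7217}{-49877} = 26457 \cdot \frac{1}{199} - - \frac{7217}{49877} = \frac{26457}{199} + \frac{7217}{49877} = \frac{1321031972}{9925523}$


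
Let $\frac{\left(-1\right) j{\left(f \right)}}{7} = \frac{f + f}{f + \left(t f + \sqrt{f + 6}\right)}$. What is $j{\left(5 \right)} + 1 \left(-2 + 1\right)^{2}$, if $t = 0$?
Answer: $-24 + 5 \sqrt{11} \approx -7.4169$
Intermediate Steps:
$j{\left(f \right)} = - \frac{14 f}{f + \sqrt{6 + f}}$ ($j{\left(f \right)} = - 7 \frac{f + f}{f + \left(0 f + \sqrt{f + 6}\right)} = - 7 \frac{2 f}{f + \left(0 + \sqrt{6 + f}\right)} = - 7 \frac{2 f}{f + \sqrt{6 + f}} = - \frac{14 f}{f + \sqrt{6 + f}}$)
$j{\left(5 \right)} + 1 \left(-2 + 1\right)^{2} = \left(-14\right) 5 \frac{1}{5 + \sqrt{6 + 5}} + 1 \left(-2 + 1\right)^{2} = \left(-14\right) 5 \frac{1}{5 + \sqrt{11}} + 1 \left(-1\right)^{2} = - \frac{70}{5 + \sqrt{11}} + 1 \cdot 1 = - \frac{70}{5 + \sqrt{11}} + 1 = 1 - \frac{70}{5 + \sqrt{11}}$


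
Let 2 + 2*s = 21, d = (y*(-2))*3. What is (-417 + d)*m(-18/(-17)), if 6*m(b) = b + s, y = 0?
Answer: -49901/68 ≈ -733.84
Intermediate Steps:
d = 0 (d = (0*(-2))*3 = 0*3 = 0)
s = 19/2 (s = -1 + (½)*21 = -1 + 21/2 = 19/2 ≈ 9.5000)
m(b) = 19/12 + b/6 (m(b) = (b + 19/2)/6 = (19/2 + b)/6 = 19/12 + b/6)
(-417 + d)*m(-18/(-17)) = (-417 + 0)*(19/12 + (-18/(-17))/6) = -417*(19/12 + (-18*(-1/17))/6) = -417*(19/12 + (⅙)*(18/17)) = -417*(19/12 + 3/17) = -417*359/204 = -49901/68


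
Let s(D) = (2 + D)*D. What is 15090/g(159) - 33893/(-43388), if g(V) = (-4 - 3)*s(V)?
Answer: 1806221143/2591608628 ≈ 0.69695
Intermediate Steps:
s(D) = D*(2 + D)
g(V) = -7*V*(2 + V) (g(V) = (-4 - 3)*(V*(2 + V)) = -7*V*(2 + V))
15090/g(159) - 33893/(-43388) = 15090/((-7*159*(2 + 159))) - 33893/(-43388) = 15090/((-7*159*161)) - 33893*(-1/43388) = 15090/(-179193) + 33893/43388 = 15090*(-1/179193) + 33893/43388 = -5030/59731 + 33893/43388 = 1806221143/2591608628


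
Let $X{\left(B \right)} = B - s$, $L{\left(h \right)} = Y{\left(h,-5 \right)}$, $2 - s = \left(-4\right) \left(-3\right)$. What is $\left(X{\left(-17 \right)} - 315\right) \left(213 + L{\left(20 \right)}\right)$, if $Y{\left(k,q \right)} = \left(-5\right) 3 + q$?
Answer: $-62146$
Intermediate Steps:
$s = -10$ ($s = 2 - \left(-4\right) \left(-3\right) = 2 - 12 = -10$)
$Y{\left(k,q \right)} = -15 + q$
$L{\left(h \right)} = -20$ ($L{\left(h \right)} = -15 - 5 = -20$)
$X{\left(B \right)} = 10 + B$ ($X{\left(B \right)} = B - -10 = B + 10 = 10 + B$)
$\left(X{\left(-17 \right)} - 315\right) \left(213 + L{\left(20 \right)}\right) = \left(\left(10 - 17\right) - 315\right) \left(213 - 20\right) = \left(-7 - 315\right) 193 = \left(-322\right) 193 = -62146$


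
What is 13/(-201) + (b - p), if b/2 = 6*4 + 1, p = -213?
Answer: 52850/201 ≈ 262.94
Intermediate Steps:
b = 50 (b = 2*(6*4 + 1) = 2*(24 + 1) = 2*25 = 50)
13/(-201) + (b - p) = 13/(-201) + (50 - 1*(-213)) = 13*(-1/201) + (50 + 213) = -13/201 + 263 = 52850/201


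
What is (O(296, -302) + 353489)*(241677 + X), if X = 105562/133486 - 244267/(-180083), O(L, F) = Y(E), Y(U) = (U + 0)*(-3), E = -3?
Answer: 1026844264017053083266/12019279669 ≈ 8.5433e+10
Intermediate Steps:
Y(U) = -3*U (Y(U) = U*(-3) = -3*U)
O(L, F) = 9 (O(L, F) = -3*(-3) = 9)
X = 25808073204/12019279669 (X = 105562*(1/133486) - 244267*(-1/180083) = 52781/66743 + 244267/180083 = 25808073204/12019279669 ≈ 2.1472)
(O(296, -302) + 353489)*(241677 + X) = (9 + 353489)*(241677 + 25808073204/12019279669) = 353498*(2904809260638117/12019279669) = 1026844264017053083266/12019279669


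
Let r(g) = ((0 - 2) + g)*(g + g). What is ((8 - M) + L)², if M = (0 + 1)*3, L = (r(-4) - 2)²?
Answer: 4498641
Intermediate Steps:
r(g) = 2*g*(-2 + g) (r(g) = (-2 + g)*(2*g) = 2*g*(-2 + g))
L = 2116 (L = (2*(-4)*(-2 - 4) - 2)² = (2*(-4)*(-6) - 2)² = (48 - 2)² = 46² = 2116)
M = 3 (M = 1*3 = 3)
((8 - M) + L)² = ((8 - 1*3) + 2116)² = ((8 - 3) + 2116)² = (5 + 2116)² = 2121² = 4498641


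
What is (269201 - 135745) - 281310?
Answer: -147854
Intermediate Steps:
(269201 - 135745) - 281310 = 133456 - 281310 = -147854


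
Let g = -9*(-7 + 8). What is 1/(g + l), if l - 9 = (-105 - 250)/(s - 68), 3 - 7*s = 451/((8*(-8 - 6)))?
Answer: 10505/55664 ≈ 0.18872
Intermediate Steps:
s = 787/784 (s = 3/7 - 451/(7*(8*(-8 - 6))) = 3/7 - 451/(7*(8*(-14))) = 3/7 - 451/(7*(-112)) = 3/7 - 451*(-1)/(7*112) = 3/7 - ⅐*(-451/112) = 3/7 + 451/784 = 787/784 ≈ 1.0038)
g = -9 (g = -9*1 = -9)
l = 150209/10505 (l = 9 + (-105 - 250)/(787/784 - 68) = 9 - 355/(-52525/784) = 9 - 355*(-784/52525) = 9 + 55664/10505 = 150209/10505 ≈ 14.299)
1/(g + l) = 1/(-9 + 150209/10505) = 1/(55664/10505) = 10505/55664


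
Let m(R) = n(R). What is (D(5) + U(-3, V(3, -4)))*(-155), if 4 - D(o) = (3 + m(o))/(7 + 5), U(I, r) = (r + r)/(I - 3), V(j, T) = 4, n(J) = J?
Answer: -310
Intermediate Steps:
m(R) = R
U(I, r) = 2*r/(-3 + I) (U(I, r) = (2*r)/(-3 + I) = 2*r/(-3 + I))
D(o) = 15/4 - o/12 (D(o) = 4 - (3 + o)/(7 + 5) = 4 - (3 + o)/12 = 4 - (¼ + o/12) = 4 + (-¼ - o/12) = 15/4 - o/12)
(D(5) + U(-3, V(3, -4)))*(-155) = ((15/4 - 1/12*5) + 2*4/(-3 - 3))*(-155) = ((15/4 - 5/12) + 2*4/(-6))*(-155) = (10/3 + 2*4*(-⅙))*(-155) = (10/3 - 4/3)*(-155) = 2*(-155) = -310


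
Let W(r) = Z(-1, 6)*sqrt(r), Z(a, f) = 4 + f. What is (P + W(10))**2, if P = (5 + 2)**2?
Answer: 3401 + 980*sqrt(10) ≈ 6500.0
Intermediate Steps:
W(r) = 10*sqrt(r) (W(r) = (4 + 6)*sqrt(r) = 10*sqrt(r))
P = 49 (P = 7**2 = 49)
(P + W(10))**2 = (49 + 10*sqrt(10))**2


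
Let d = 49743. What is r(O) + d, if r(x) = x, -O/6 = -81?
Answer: 50229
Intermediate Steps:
O = 486 (O = -6*(-81) = 486)
r(O) + d = 486 + 49743 = 50229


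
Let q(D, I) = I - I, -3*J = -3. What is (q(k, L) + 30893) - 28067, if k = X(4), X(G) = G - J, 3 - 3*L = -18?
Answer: 2826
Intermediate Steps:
J = 1 (J = -⅓*(-3) = 1)
L = 7 (L = 1 - ⅓*(-18) = 1 + 6 = 7)
X(G) = -1 + G (X(G) = G - 1*1 = G - 1 = -1 + G)
k = 3 (k = -1 + 4 = 3)
q(D, I) = 0
(q(k, L) + 30893) - 28067 = (0 + 30893) - 28067 = 30893 - 28067 = 2826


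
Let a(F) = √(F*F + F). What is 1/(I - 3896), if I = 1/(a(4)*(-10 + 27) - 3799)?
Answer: -11241223843/43795811052509 + 34*√5/218979055262545 ≈ -0.00025667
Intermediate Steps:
a(F) = √(F + F²) (a(F) = √(F² + F) = √(F + F²))
I = 1/(-3799 + 34*√5) (I = 1/(√(4*(1 + 4))*(-10 + 27) - 3799) = 1/(√(4*5)*17 - 3799) = 1/(√20*17 - 3799) = 1/((2*√5)*17 - 3799) = 1/(34*√5 - 3799) = 1/(-3799 + 34*√5) ≈ -0.00026860)
1/(I - 3896) = 1/((-3799/14426621 - 34*√5/14426621) - 3896) = 1/(-56206119215/14426621 - 34*√5/14426621)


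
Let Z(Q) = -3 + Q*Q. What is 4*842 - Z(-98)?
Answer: -6233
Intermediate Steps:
Z(Q) = -3 + Q**2
4*842 - Z(-98) = 4*842 - (-3 + (-98)**2) = 3368 - (-3 + 9604) = 3368 - 1*9601 = 3368 - 9601 = -6233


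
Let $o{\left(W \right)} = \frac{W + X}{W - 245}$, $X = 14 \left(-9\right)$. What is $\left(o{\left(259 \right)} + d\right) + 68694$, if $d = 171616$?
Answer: $\frac{480639}{2} \approx 2.4032 \cdot 10^{5}$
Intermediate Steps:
$X = -126$
$o{\left(W \right)} = \frac{-126 + W}{-245 + W}$ ($o{\left(W \right)} = \frac{W - 126}{W - 245} = \frac{-126 + W}{-245 + W}$)
$\left(o{\left(259 \right)} + d\right) + 68694 = \left(\frac{-126 + 259}{-245 + 259} + 171616\right) + 68694 = \left(\frac{1}{14} \cdot 133 + 171616\right) + 68694 = \left(\frac{19}{2} + 171616\right) + 68694 = \frac{343251}{2} + 68694 = \frac{480639}{2}$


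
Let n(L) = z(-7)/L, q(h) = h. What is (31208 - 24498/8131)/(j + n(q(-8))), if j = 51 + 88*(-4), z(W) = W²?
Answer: -2029822000/19977867 ≈ -101.60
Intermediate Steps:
j = -301 (j = 51 - 352 = -301)
n(L) = 49/L (n(L) = (-7)²/L = 49/L)
(31208 - 24498/8131)/(j + n(q(-8))) = (31208 - 24498/8131)/(-301 + 49/(-8)) = (31208 - 24498*1/8131)/(-301 + 49*(-⅛)) = (31208 - 24498/8131)/(-301 - 49/8) = 253727750/(8131*(-2457/8)) = (253727750/8131)*(-8/2457) = -2029822000/19977867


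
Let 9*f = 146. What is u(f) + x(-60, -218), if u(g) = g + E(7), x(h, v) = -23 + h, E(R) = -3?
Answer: -628/9 ≈ -69.778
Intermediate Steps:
f = 146/9 (f = (⅑)*146 = 146/9 ≈ 16.222)
u(g) = -3 + g (u(g) = g - 3 = -3 + g)
u(f) + x(-60, -218) = (-3 + 146/9) + (-23 - 60) = 119/9 - 83 = -628/9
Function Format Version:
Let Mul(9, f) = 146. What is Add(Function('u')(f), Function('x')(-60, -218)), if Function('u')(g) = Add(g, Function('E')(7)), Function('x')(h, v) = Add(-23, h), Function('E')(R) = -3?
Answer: Rational(-628, 9) ≈ -69.778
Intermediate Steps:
f = Rational(146, 9) (f = Mul(Rational(1, 9), 146) = Rational(146, 9) ≈ 16.222)
Function('u')(g) = Add(-3, g) (Function('u')(g) = Add(g, -3) = Add(-3, g))
Add(Function('u')(f), Function('x')(-60, -218)) = Add(Add(-3, Rational(146, 9)), Add(-23, -60)) = Add(Rational(119, 9), -83) = Rational(-628, 9)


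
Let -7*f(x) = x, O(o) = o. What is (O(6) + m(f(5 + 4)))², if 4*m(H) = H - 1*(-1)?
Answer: 6889/196 ≈ 35.148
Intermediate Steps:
f(x) = -x/7
m(H) = ¼ + H/4 (m(H) = (H - 1*(-1))/4 = (H + 1)/4 = (1 + H)/4 = ¼ + H/4)
(O(6) + m(f(5 + 4)))² = (6 + (¼ + (-(5 + 4)/7)/4))² = (6 + (¼ + (-⅐*9)/4))² = (6 + (¼ + (¼)*(-9/7)))² = (6 + (¼ - 9/28))² = (6 - 1/14)² = (83/14)² = 6889/196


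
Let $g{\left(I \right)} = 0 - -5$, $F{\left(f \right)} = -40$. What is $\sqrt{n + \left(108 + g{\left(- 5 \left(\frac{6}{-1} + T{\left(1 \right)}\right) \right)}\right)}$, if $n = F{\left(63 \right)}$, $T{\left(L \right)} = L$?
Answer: $\sqrt{73} \approx 8.544$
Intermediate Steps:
$g{\left(I \right)} = 5$ ($g{\left(I \right)} = 0 + 5 = 5$)
$n = -40$
$\sqrt{n + \left(108 + g{\left(- 5 \left(\frac{6}{-1} + T{\left(1 \right)}\right) \right)}\right)} = \sqrt{-40 + \left(108 + 5\right)} = \sqrt{-40 + 113} = \sqrt{73}$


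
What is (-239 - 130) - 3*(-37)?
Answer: -258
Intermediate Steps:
(-239 - 130) - 3*(-37) = -369 + 111 = -258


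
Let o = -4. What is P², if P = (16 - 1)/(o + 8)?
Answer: 225/16 ≈ 14.063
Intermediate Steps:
P = 15/4 (P = (16 - 1)/(-4 + 8) = 15/4 ≈ 3.7500)
P² = (15/4)² = 225/16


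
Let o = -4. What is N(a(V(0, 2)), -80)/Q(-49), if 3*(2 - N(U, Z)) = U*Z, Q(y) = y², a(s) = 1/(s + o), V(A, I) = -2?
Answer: -22/21609 ≈ -0.0010181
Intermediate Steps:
a(s) = 1/(-4 + s) (a(s) = 1/(s - 4) = 1/(-4 + s))
N(U, Z) = 2 - U*Z/3
N(a(V(0, 2)), -80)/Q(-49) = (2 - ⅓*(-80)/(-4 - 2))/((-49)²) = (2 - ⅓*(-80)/(-6))/2401 = (2 - ⅓*(-⅙)*(-80))*(1/2401) = (2 - 40/9)*(1/2401) = -22/9*1/2401 = -22/21609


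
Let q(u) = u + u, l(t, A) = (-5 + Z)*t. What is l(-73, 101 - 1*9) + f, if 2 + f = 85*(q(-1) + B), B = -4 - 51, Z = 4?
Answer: -4774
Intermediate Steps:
l(t, A) = -t (l(t, A) = (-5 + 4)*t = -t)
q(u) = 2*u
B = -55
f = -4847 (f = -2 + 85*(2*(-1) - 55) = -2 + 85*(-2 - 55) = -2 + 85*(-57) = -2 - 4845 = -4847)
l(-73, 101 - 1*9) + f = -1*(-73) - 4847 = 73 - 4847 = -4774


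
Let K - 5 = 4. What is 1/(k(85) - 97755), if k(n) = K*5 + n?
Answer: -1/97625 ≈ -1.0243e-5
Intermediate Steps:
K = 9 (K = 5 + 4 = 9)
k(n) = 45 + n (k(n) = 9*5 + n = 45 + n)
1/(k(85) - 97755) = 1/((45 + 85) - 97755) = 1/(130 - 97755) = 1/(-97625) = -1/97625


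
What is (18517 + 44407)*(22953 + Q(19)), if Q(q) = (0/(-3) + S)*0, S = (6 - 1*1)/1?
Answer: 1444294572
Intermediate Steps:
S = 5 (S = (6 - 1)*1 = 5*1 = 5)
Q(q) = 0 (Q(q) = (0/(-3) + 5)*0 = (0*(-⅓) + 5)*0 = (0 + 5)*0 = 5*0 = 0)
(18517 + 44407)*(22953 + Q(19)) = (18517 + 44407)*(22953 + 0) = 62924*22953 = 1444294572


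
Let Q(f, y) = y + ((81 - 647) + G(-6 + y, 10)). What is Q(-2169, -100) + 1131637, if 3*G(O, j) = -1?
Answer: 3392912/3 ≈ 1.1310e+6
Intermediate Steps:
G(O, j) = -⅓ (G(O, j) = (⅓)*(-1) = -⅓)
Q(f, y) = -1699/3 + y (Q(f, y) = y + ((81 - 647) - ⅓) = y + (-566 - ⅓) = y - 1699/3 = -1699/3 + y)
Q(-2169, -100) + 1131637 = (-1699/3 - 100) + 1131637 = -1999/3 + 1131637 = 3392912/3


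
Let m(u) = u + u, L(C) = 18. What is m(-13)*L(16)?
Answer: -468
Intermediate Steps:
m(u) = 2*u
m(-13)*L(16) = (2*(-13))*18 = -26*18 = -468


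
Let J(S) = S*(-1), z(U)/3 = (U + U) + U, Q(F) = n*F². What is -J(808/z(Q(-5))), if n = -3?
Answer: -808/675 ≈ -1.1970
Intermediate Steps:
Q(F) = -3*F²
z(U) = 9*U (z(U) = 3*((U + U) + U) = 3*(2*U + U) = 3*(3*U) = 9*U)
J(S) = -S
-J(808/z(Q(-5))) = -(-1)*808/((9*(-3*(-5)²))) = -(-1)*808/((9*(-3*25))) = -(-1)*808/((9*(-75))) = -(-1)*808/(-675) = -(-1)*808*(-1/675) = -(-1)*(-808)/675 = -1*808/675 = -808/675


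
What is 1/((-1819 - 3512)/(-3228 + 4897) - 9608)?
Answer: -1669/16041083 ≈ -0.00010405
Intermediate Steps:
1/((-1819 - 3512)/(-3228 + 4897) - 9608) = 1/(-5331/1669 - 9608) = 1/(-16041083/1669) = -1669/16041083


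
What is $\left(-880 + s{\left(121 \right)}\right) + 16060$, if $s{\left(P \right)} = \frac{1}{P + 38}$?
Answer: $\frac{2413621}{159} \approx 15180.0$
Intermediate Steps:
$s{\left(P \right)} = \frac{1}{38 + P}$
$\left(-880 + s{\left(121 \right)}\right) + 16060 = \left(-880 + \frac{1}{38 + 121}\right) + 16060 = \left(-880 + \frac{1}{159}\right) + 16060 = - \frac{139919}{159} + 16060 = \frac{2413621}{159}$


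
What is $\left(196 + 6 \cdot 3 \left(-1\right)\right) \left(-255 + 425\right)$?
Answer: $30260$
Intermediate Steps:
$\left(196 + 6 \cdot 3 \left(-1\right)\right) \left(-255 + 425\right) = \left(196 + 18 \left(-1\right)\right) 170 = \left(196 - 18\right) 170 = 178 \cdot 170 = 30260$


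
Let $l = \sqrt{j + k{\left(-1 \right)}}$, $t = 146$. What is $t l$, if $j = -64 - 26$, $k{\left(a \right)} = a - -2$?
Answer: $146 i \sqrt{89} \approx 1377.4 i$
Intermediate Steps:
$k{\left(a \right)} = 2 + a$ ($k{\left(a \right)} = a + 2 = 2 + a$)
$j = -90$ ($j = -64 - 26 = -90$)
$l = i \sqrt{89}$ ($l = \sqrt{-90 + \left(2 - 1\right)} = \sqrt{-90 + 1} = \sqrt{-89} = i \sqrt{89} \approx 9.434 i$)
$t l = 146 i \sqrt{89}$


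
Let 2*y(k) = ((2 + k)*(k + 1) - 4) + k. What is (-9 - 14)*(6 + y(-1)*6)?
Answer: 207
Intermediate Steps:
y(k) = -2 + k/2 + (1 + k)*(2 + k)/2 (y(k) = (((2 + k)*(k + 1) - 4) + k)/2 = (((2 + k)*(1 + k) - 4) + k)/2 = (((1 + k)*(2 + k) - 4) + k)/2 = ((-4 + (1 + k)*(2 + k)) + k)/2 = (-4 + k + (1 + k)*(2 + k))/2 = -2 + k/2 + (1 + k)*(2 + k)/2)
(-9 - 14)*(6 + y(-1)*6) = (-9 - 14)*(6 + (-1 + (½)*(-1)² + 2*(-1))*6) = -23*(6 + (-1 + (½)*1 - 2)*6) = -23*(6 + (-1 + ½ - 2)*6) = -23*(6 - 5/2*6) = -23*(6 - 15) = -23*(-9) = 207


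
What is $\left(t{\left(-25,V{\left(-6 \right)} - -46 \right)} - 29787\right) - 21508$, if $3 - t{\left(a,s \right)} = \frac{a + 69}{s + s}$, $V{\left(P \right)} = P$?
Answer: $- \frac{1025851}{20} \approx -51293.0$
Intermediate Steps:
$t{\left(a,s \right)} = 3 - \frac{69 + a}{2 s}$ ($t{\left(a,s \right)} = 3 - \frac{a + 69}{s + s} = 3 - \frac{69 + a}{2 s}$)
$\left(t{\left(-25,V{\left(-6 \right)} - -46 \right)} - 29787\right) - 21508 = \left(\frac{-69 - -25 + 6 \left(-6 - -46\right)}{2 \left(-6 - -46\right)} - 29787\right) - 21508 = \left(\frac{-69 + 25 + 6 \left(-6 + 46\right)}{2 \left(-6 + 46\right)} - 29787\right) - 21508 = \left(\frac{-69 + 25 + 6 \cdot 40}{2 \cdot 40} - 29787\right) - 21508 = \left(\frac{1}{2} \cdot \frac{1}{40} \left(-69 + 25 + 240\right) - 29787\right) - 21508 = \left(\frac{1}{2} \cdot \frac{1}{40} \cdot 196 - 29787\right) - 21508 = \left(\frac{49}{20} - 29787\right) - 21508 = - \frac{595691}{20} - 21508 = - \frac{1025851}{20}$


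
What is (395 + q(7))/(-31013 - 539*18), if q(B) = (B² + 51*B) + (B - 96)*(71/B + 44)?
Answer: 28124/285005 ≈ 0.098679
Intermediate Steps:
q(B) = B² + 51*B + (-96 + B)*(44 + 71/B) (q(B) = (B² + 51*B) + (-96 + B)*(44 + 71/B) = B² + 51*B + (-96 + B)*(44 + 71/B))
(395 + q(7))/(-31013 - 539*18) = (395 + (-4153 + 7² - 6816/7 + 95*7))/(-31013 - 539*18) = (395 + (-4153 + 49 - 6816*⅐ + 665))/(-31013 - 9702) = (395 + (-4153 + 49 - 6816/7 + 665))/(-40715) = (395 - 30889/7)*(-1/40715) = -28124/7*(-1/40715) = 28124/285005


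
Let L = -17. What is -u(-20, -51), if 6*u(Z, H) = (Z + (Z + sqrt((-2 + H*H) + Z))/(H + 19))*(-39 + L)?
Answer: -1085/6 - 7*sqrt(2579)/24 ≈ -195.65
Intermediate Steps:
u(Z, H) = -28*Z/3 - 28*(Z + sqrt(-2 + Z + H**2))/(3*(19 + H)) (u(Z, H) = ((Z + (Z + sqrt((-2 + H*H) + Z))/(H + 19))*(-39 - 17))/6 = ((Z + (Z + sqrt((-2 + H**2) + Z))/(19 + H))*(-56))/6 = ((Z + (Z + sqrt(-2 + Z + H**2))/(19 + H))*(-56))/6 = (-56*Z - 56*(Z + sqrt(-2 + Z + H**2))/(19 + H))/6 = -28*Z/3 - 28*(Z + sqrt(-2 + Z + H**2))/(3*(19 + H)))
-u(-20, -51) = -28*(-sqrt(-2 - 20 + (-51)**2) - 20*(-20) - 1*(-51)*(-20))/(3*(19 - 51)) = -28*(-sqrt(-2 - 20 + 2601) + 400 - 1020)/(3*(-32)) = -28*(-1)*(-sqrt(2579) + 400 - 1020)/(3*32) = -28*(-1)*(-620 - sqrt(2579))/(3*32) = -(1085/6 + 7*sqrt(2579)/24) = -1085/6 - 7*sqrt(2579)/24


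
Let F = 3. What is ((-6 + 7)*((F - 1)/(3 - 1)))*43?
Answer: 43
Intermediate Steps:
((-6 + 7)*((F - 1)/(3 - 1)))*43 = ((-6 + 7)*((3 - 1)/(3 - 1)))*43 = (1*(2/2))*43 = (1*(2*(1/2)))*43 = (1*1)*43 = 1*43 = 43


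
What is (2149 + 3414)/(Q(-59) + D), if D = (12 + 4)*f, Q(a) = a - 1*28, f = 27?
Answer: 5563/345 ≈ 16.125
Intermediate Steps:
Q(a) = -28 + a (Q(a) = a - 28 = -28 + a)
D = 432 (D = (12 + 4)*27 = 16*27 = 432)
(2149 + 3414)/(Q(-59) + D) = (2149 + 3414)/((-28 - 59) + 432) = 5563/(-87 + 432) = 5563/345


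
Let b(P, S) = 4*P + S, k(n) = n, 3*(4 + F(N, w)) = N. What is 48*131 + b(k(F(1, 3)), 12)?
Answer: 18856/3 ≈ 6285.3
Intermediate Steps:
F(N, w) = -4 + N/3
b(P, S) = S + 4*P
48*131 + b(k(F(1, 3)), 12) = 48*131 + (12 + 4*(-4 + (⅓)*1)) = 6288 + (12 + 4*(-4 + ⅓)) = 6288 + (12 + 4*(-11/3)) = 6288 + (12 - 44/3) = 6288 - 8/3 = 18856/3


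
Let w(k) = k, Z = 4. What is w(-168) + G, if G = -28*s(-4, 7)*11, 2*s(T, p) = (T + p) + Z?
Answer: -1246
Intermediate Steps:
s(T, p) = 2 + T/2 + p/2 (s(T, p) = ((T + p) + 4)/2 = (4 + T + p)/2 = 2 + T/2 + p/2)
G = -1078 (G = -28*(2 + (1/2)*(-4) + (1/2)*7)*11 = -28*(2 - 2 + 7/2)*11 = -28*7/2*11 = -98*11 = -1078)
w(-168) + G = -168 - 1078 = -1246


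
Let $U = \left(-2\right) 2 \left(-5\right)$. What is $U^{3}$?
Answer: $8000$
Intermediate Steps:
$U = 20$ ($U = \left(-4\right) \left(-5\right) = 20$)
$U^{3} = 20^{3} = 8000$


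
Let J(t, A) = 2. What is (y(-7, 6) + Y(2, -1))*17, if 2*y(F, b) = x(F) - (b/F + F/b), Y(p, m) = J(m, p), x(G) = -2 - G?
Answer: 7871/84 ≈ 93.702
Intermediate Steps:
Y(p, m) = 2
y(F, b) = -1 - F/2 - F/(2*b) - b/(2*F) (y(F, b) = ((-2 - F) - (b/F + F/b))/2 = ((-2 - F) - (F/b + b/F))/2 = ((-2 - F) + (-F/b - b/F))/2 = (-2 - F - F/b - b/F)/2 = -1 - F/2 - F/(2*b) - b/(2*F))
(y(-7, 6) + Y(2, -1))*17 = ((-1 - ½*(-7) - ½*(-7)/6 - ½*6/(-7)) + 2)*17 = ((-1 + 7/2 - ½*(-7)*⅙ - ½*6*(-⅐)) + 2)*17 = ((-1 + 7/2 + 7/12 + 3/7) + 2)*17 = (295/84 + 2)*17 = (463/84)*17 = 7871/84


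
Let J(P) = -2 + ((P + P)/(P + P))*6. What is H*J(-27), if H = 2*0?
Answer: 0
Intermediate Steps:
H = 0
J(P) = 4 (J(P) = -2 + ((2*P)/((2*P)))*6 = -2 + ((2*P)*(1/(2*P)))*6 = -2 + 1*6 = -2 + 6 = 4)
H*J(-27) = 0*4 = 0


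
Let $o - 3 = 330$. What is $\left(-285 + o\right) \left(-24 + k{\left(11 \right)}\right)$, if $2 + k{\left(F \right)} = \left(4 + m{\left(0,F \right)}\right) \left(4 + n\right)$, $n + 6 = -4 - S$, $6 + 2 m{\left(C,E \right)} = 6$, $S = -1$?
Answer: $-2208$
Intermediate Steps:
$o = 333$ ($o = 3 + 330 = 333$)
$m{\left(C,E \right)} = 0$ ($m{\left(C,E \right)} = -3 + \frac{1}{2} \cdot 6 = -3 + 3 = 0$)
$n = -9$ ($n = -6 - 3 = -9$)
$k{\left(F \right)} = -22$ ($k{\left(F \right)} = -2 + \left(4 + 0\right) \left(4 - 9\right) = -2 + 4 \left(-5\right) = -2 - 20 = -22$)
$\left(-285 + o\right) \left(-24 + k{\left(11 \right)}\right) = \left(-285 + 333\right) \left(-24 - 22\right) = 48 \left(-46\right) = -2208$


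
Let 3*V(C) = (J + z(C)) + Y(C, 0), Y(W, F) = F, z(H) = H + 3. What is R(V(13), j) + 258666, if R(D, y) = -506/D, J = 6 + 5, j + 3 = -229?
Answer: 2327488/9 ≈ 2.5861e+5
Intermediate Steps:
j = -232 (j = -3 - 229 = -232)
J = 11
z(H) = 3 + H
V(C) = 14/3 + C/3 (V(C) = ((11 + (3 + C)) + 0)/3 = ((14 + C) + 0)/3 = (14 + C)/3 = 14/3 + C/3)
R(V(13), j) + 258666 = -506/(14/3 + (⅓)*13) + 258666 = -506/(14/3 + 13/3) + 258666 = -506/9 + 258666 = 2327488/9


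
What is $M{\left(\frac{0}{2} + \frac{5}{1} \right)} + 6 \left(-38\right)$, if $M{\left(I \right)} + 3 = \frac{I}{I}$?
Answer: $-230$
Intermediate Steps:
$M{\left(I \right)} = -2$ ($M{\left(I \right)} = -3 + \frac{I}{I} = -3 + 1 = -2$)
$M{\left(\frac{0}{2} + \frac{5}{1} \right)} + 6 \left(-38\right) = -2 + 6 \left(-38\right) = -2 - 228 = -230$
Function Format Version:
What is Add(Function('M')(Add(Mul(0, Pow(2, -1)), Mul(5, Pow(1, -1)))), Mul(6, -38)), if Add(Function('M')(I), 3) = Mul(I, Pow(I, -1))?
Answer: -230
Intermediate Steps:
Function('M')(I) = -2 (Function('M')(I) = Add(-3, Mul(I, Pow(I, -1))) = Add(-3, 1) = -2)
Add(Function('M')(Add(Mul(0, Pow(2, -1)), Mul(5, Pow(1, -1)))), Mul(6, -38)) = Add(-2, Mul(6, -38)) = Add(-2, -228) = -230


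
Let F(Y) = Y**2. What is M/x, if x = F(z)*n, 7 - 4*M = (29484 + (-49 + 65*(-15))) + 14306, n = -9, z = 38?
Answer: 4751/5776 ≈ 0.82254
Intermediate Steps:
M = -42759/4 (M = 7/4 - ((29484 + (-49 + 65*(-15))) + 14306)/4 = 7/4 - ((29484 + (-49 - 975)) + 14306)/4 = 7/4 - ((29484 - 1024) + 14306)/4 = 7/4 - (28460 + 14306)/4 = 7/4 - 1/4*42766 = 7/4 - 21383/2 = -42759/4 ≈ -10690.)
x = -12996 (x = 38**2*(-9) = 1444*(-9) = -12996)
M/x = -42759/4/(-12996) = -42759/4*(-1/12996) = 4751/5776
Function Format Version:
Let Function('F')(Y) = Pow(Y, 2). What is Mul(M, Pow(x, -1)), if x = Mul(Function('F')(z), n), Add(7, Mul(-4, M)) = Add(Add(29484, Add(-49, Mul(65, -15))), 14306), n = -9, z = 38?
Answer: Rational(4751, 5776) ≈ 0.82254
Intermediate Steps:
M = Rational(-42759, 4) (M = Add(Rational(7, 4), Mul(Rational(-1, 4), Add(Add(29484, Add(-49, Mul(65, -15))), 14306))) = Add(Rational(7, 4), Mul(Rational(-1, 4), Add(Add(29484, Add(-49, -975)), 14306))) = Add(Rational(7, 4), Mul(Rational(-1, 4), Add(Add(29484, -1024), 14306))) = Add(Rational(7, 4), Mul(Rational(-1, 4), Add(28460, 14306))) = Add(Rational(7, 4), Mul(Rational(-1, 4), 42766)) = Add(Rational(7, 4), Rational(-21383, 2)) = Rational(-42759, 4) ≈ -10690.)
x = -12996 (x = Mul(Pow(38, 2), -9) = Mul(1444, -9) = -12996)
Mul(M, Pow(x, -1)) = Mul(Rational(-42759, 4), Pow(-12996, -1)) = Mul(Rational(-42759, 4), Rational(-1, 12996)) = Rational(4751, 5776)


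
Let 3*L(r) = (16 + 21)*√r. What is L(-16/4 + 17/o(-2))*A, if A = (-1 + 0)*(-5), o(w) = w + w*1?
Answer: 185*I*√33/6 ≈ 177.12*I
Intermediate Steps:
o(w) = 2*w (o(w) = w + w = 2*w)
A = 5 (A = -1*(-5) = 5)
L(r) = 37*√r/3 (L(r) = ((16 + 21)*√r)/3 = (37*√r)/3 = 37*√r/3)
L(-16/4 + 17/o(-2))*A = (37*√(-16/4 + 17/((2*(-2))))/3)*5 = (37*√(-16*¼ + 17/(-4))/3)*5 = (37*√(-4 + 17*(-¼))/3)*5 = (37*√(-4 - 17/4)/3)*5 = (37*√(-33/4)/3)*5 = (37*(I*√33/2)/3)*5 = (37*I*√33/6)*5 = 185*I*√33/6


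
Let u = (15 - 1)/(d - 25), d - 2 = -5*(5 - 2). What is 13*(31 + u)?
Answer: 7566/19 ≈ 398.21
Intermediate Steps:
d = -13 (d = 2 - 5*(5 - 2) = 2 - 5*3 = 2 - 15 = -13)
u = -7/19 (u = (15 - 1)/(-13 - 25) = 14/(-38) = 14*(-1/38) = -7/19 ≈ -0.36842)
13*(31 + u) = 13*(31 - 7/19) = 13*(582/19) = 7566/19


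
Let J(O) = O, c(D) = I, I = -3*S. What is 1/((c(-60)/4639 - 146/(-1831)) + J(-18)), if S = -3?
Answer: -8494009/152198389 ≈ -0.055809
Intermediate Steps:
I = 9 (I = -3*(-3) = 9)
c(D) = 9
1/((c(-60)/4639 - 146/(-1831)) + J(-18)) = 1/((9/4639 - 146/(-1831)) - 18) = 1/((9*(1/4639) - 146*(-1/1831)) - 18) = 1/((9/4639 + 146/1831) - 18) = 1/(693773/8494009 - 18) = 1/(-152198389/8494009) = -8494009/152198389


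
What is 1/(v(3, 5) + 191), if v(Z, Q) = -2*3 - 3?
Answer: 1/182 ≈ 0.0054945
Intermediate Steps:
v(Z, Q) = -9 (v(Z, Q) = -6 - 3 = -9)
1/(v(3, 5) + 191) = 1/(-9 + 191) = 1/182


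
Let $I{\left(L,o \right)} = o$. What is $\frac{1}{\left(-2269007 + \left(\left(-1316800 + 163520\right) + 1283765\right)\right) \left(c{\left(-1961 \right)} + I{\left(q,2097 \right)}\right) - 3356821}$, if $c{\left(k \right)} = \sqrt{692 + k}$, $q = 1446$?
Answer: $\frac{i}{1733 \left(- 2589635 i + 3702 \sqrt{141}\right)} \approx -2.2276 \cdot 10^{-10} + 3.7813 \cdot 10^{-12} i$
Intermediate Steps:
$\frac{1}{\left(-2269007 + \left(\left(-1316800 + 163520\right) + 1283765\right)\right) \left(c{\left(-1961 \right)} + I{\left(q,2097 \right)}\right) - 3356821} = \frac{1}{\left(-2269007 + \left(\left(-1316800 + 163520\right) + 1283765\right)\right) \left(\sqrt{692 - 1961} + 2097\right) - 3356821} = \frac{1}{\left(-2269007 + \left(-1153280 + 1283765\right)\right) \left(\sqrt{-1269} + 2097\right) - 3356821} = \frac{1}{\left(-2269007 + 130485\right) \left(3 i \sqrt{141} + 2097\right) - 3356821} = \frac{1}{- 2138522 \left(2097 + 3 i \sqrt{141}\right) - 3356821} = \frac{1}{\left(-4484480634 - 6415566 i \sqrt{141}\right) - 3356821} = \frac{1}{-4487837455 - 6415566 i \sqrt{141}}$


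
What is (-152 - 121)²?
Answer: 74529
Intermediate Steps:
(-152 - 121)² = (-273)² = 74529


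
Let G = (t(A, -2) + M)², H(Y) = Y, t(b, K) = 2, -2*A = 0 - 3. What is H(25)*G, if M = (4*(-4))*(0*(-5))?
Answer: 100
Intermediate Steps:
A = 3/2 (A = -(0 - 3)/2 = -½*(-3) = 3/2 ≈ 1.5000)
M = 0 (M = -16*0 = 0)
G = 4 (G = (2 + 0)² = 2² = 4)
H(25)*G = 25*4 = 100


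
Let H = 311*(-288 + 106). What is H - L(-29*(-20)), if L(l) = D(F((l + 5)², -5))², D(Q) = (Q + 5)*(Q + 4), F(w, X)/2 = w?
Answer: -219471601413738321061502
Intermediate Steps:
F(w, X) = 2*w
D(Q) = (4 + Q)*(5 + Q) (D(Q) = (5 + Q)*(4 + Q) = (4 + Q)*(5 + Q))
L(l) = (20 + 4*(5 + l)⁴ + 18*(5 + l)²)² (L(l) = (20 + (2*(l + 5)²)² + 9*(2*(l + 5)²))² = (20 + (2*(5 + l)²)² + 9*(2*(5 + l)²))² = (20 + 4*(5 + l)⁴ + 18*(5 + l)²)²)
H = -56602 (H = 311*(-182) = -56602)
H - L(-29*(-20)) = -56602 - 4*(10 + 2*(5 - 29*(-20))⁴ + 9*(5 - 29*(-20))²)² = -56602 - 4*(10 + 2*(5 + 580)⁴ + 9*(5 + 580)²)² = -56602 - 4*(10 + 2*585⁴ + 9*585²)² = -56602 - 4*(10 + 2*117117950625 + 9*342225)² = -56602 - 4*(10 + 234235901250 + 3080025)² = -56602 - 4*234238981285² = -56602 - 4*54867900353434580251225 = -56602 - 1*219471601413738321004900 = -56602 - 219471601413738321004900 = -219471601413738321061502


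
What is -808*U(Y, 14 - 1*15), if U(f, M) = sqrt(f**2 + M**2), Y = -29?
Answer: -808*sqrt(842) ≈ -23446.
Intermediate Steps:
U(f, M) = sqrt(M**2 + f**2)
-808*U(Y, 14 - 1*15) = -808*sqrt((14 - 1*15)**2 + (-29)**2) = -808*sqrt((14 - 15)**2 + 841) = -808*sqrt((-1)**2 + 841) = -808*sqrt(1 + 841) = -808*sqrt(842)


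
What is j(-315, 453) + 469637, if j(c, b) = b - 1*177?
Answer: 469913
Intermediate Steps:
j(c, b) = -177 + b (j(c, b) = b - 177 = -177 + b)
j(-315, 453) + 469637 = (-177 + 453) + 469637 = 276 + 469637 = 469913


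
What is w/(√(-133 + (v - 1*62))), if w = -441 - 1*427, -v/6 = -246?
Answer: -124*√1281/183 ≈ -24.252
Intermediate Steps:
v = 1476 (v = -6*(-246) = 1476)
w = -868 (w = -441 - 427 = -868)
w/(√(-133 + (v - 1*62))) = -868/√(-133 + (1476 - 1*62)) = -868/√(-133 + (1476 - 62)) = -868/√(-133 + 1414) = -868*√1281/1281 = -124*√1281/183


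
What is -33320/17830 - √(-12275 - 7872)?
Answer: -3332/1783 - I*√20147 ≈ -1.8688 - 141.94*I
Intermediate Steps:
-33320/17830 - √(-12275 - 7872) = -33320*1/17830 - √(-20147) = -3332/1783 - I*√20147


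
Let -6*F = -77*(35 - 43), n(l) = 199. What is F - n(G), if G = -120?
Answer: -905/3 ≈ -301.67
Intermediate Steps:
F = -308/3 (F = -(-77)*(35 - 43)/6 = -(-77)*(-8)/6 = -1/6*616 = -308/3 ≈ -102.67)
F - n(G) = -308/3 - 1*199 = -308/3 - 199 = -905/3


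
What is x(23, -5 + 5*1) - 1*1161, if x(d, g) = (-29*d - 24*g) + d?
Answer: -1805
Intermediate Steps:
x(d, g) = -28*d - 24*g
x(23, -5 + 5*1) - 1*1161 = (-28*23 - 24*(-5 + 5*1)) - 1*1161 = (-644 - 24*(-5 + 5)) - 1161 = (-644 - 24*0) - 1161 = (-644 + 0) - 1161 = -644 - 1161 = -1805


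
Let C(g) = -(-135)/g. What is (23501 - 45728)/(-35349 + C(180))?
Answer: 29636/47131 ≈ 0.62880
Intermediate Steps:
C(g) = 135/g
(23501 - 45728)/(-35349 + C(180)) = (23501 - 45728)/(-35349 + 135/180) = -22227/(-35349 + 135*(1/180)) = -22227/(-35349 + 3/4) = -22227/(-141393/4) = -22227*(-4/141393) = 29636/47131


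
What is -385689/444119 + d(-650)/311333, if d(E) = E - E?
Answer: -385689/444119 ≈ -0.86844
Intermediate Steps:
d(E) = 0
-385689/444119 + d(-650)/311333 = -385689/444119 + 0/311333 = -385689*1/444119 + 0*(1/311333) = -385689/444119 + 0 = -385689/444119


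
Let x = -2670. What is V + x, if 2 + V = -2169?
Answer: -4841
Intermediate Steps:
V = -2171 (V = -2 - 2169 = -2171)
V + x = -2171 - 2670 = -4841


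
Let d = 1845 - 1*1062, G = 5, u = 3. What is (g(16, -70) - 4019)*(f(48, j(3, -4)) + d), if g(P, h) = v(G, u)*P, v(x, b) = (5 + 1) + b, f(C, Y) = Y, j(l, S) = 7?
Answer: -3061250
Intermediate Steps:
v(x, b) = 6 + b
g(P, h) = 9*P (g(P, h) = (6 + 3)*P = 9*P)
d = 783 (d = 1845 - 1062 = 783)
(g(16, -70) - 4019)*(f(48, j(3, -4)) + d) = (9*16 - 4019)*(7 + 783) = (144 - 4019)*790 = -3875*790 = -3061250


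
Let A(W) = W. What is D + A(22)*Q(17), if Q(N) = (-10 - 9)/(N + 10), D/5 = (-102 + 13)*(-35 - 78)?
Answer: 1357277/27 ≈ 50270.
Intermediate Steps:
D = 50285 (D = 5*((-102 + 13)*(-35 - 78)) = 5*(-89*(-113)) = 5*10057 = 50285)
Q(N) = -19/(10 + N)
D + A(22)*Q(17) = 50285 + 22*(-19/(10 + 17)) = 50285 + 22*(-19/27) = 50285 - 418/27 = 1357277/27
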